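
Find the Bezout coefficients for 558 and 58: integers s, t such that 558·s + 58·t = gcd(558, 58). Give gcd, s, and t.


Euclidean algorithm on (558, 58) — divide until remainder is 0:
  558 = 9 · 58 + 36
  58 = 1 · 36 + 22
  36 = 1 · 22 + 14
  22 = 1 · 14 + 8
  14 = 1 · 8 + 6
  8 = 1 · 6 + 2
  6 = 3 · 2 + 0
gcd(558, 58) = 2.
Track Bezout coefficients alongside the remainders: start with r₀ = 558 = a·1 + b·0 (s = 1, t = 0) and r₁ = 58 = a·0 + b·1 (s = 0, t = 1); each new remainder r_{k+1} = r_{k-1} − q_k·r_k inherits s_{k+1} = s_{k-1} − q_k·s_k, t_{k+1} = t_{k-1} − q_k·t_k, so r_k = a·s_k + b·t_k at every step:
  q = 9: r = 36, s = 1 − 9·0 = 1, t = 0 − 9·1 = -9  (check: 558·1 + 58·(-9) = 36)
  q = 1: r = 22, s = 0 − 1·1 = -1, t = 1 − 1·(-9) = 10  (check: 558·(-1) + 58·10 = 22)
  q = 1: r = 14, s = 1 − 1·(-1) = 2, t = -9 − 1·10 = -19  (check: 558·2 + 58·(-19) = 14)
  q = 1: r = 8, s = -1 − 1·2 = -3, t = 10 − 1·(-19) = 29  (check: 558·(-3) + 58·29 = 8)
  q = 1: r = 6, s = 2 − 1·(-3) = 5, t = -19 − 1·29 = -48  (check: 558·5 + 58·(-48) = 6)
  q = 1: r = 2, s = -3 − 1·5 = -8, t = 29 − 1·(-48) = 77  (check: 558·(-8) + 58·77 = 2)
The row with r = 2 (the gcd) gives the Bezout coefficients s = -8, t = 77.
Result: 558 · (-8) + 58 · (77) = 2.

gcd(558, 58) = 2; s = -8, t = 77 (check: 558·(-8) + 58·77 = 2).


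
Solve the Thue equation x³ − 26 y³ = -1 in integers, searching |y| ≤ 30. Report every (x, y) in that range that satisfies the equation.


The equation is x³ - 26y³ = -1. For fixed y, x³ = 26·y³ − 1, so a solution requires the RHS to be a perfect cube.
Strategy: iterate y from -30 to 30, compute RHS = 26·y³ − 1, and check whether it is a (positive or negative) perfect cube.
Check small values of y:
  y = 0: RHS = -1 = (-1)³ ⇒ x = -1 works.
  y = 1: RHS = 25 is not a perfect cube.
  y = -1: RHS = -27 = (-3)³ ⇒ x = -3 works.
  y = 2: RHS = 207 is not a perfect cube.
  y = -2: RHS = -209 is not a perfect cube.
  y = 3: RHS = 701 is not a perfect cube.
  y = -3: RHS = -703 is not a perfect cube.
Continuing the search up to |y| = 30 finds no further solutions beyond those listed.
Collected solutions: (-1, 0), (-3, -1).

Solutions (with |y| ≤ 30): (-1, 0), (-3, -1).


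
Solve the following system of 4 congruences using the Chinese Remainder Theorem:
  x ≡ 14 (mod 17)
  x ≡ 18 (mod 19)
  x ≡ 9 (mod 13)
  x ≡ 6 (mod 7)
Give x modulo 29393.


Product of moduli M = 17 · 19 · 13 · 7 = 29393.
Merge one congruence at a time:
  Start: x ≡ 14 (mod 17).
  Combine with x ≡ 18 (mod 19); new modulus lcm = 323.
    Write x = 14 + 17·t and substitute into x ≡ 18 (mod 19): 17·t ≡ 18 − 14 = 4 (mod 19).
    The inverse of 17 mod 19 is 9 (since 17·9 = 153 = 8·19 + 1), so t ≡ 9·4 = 36 ≡ 17 (mod 19).
    Then x = 14 + 17·17 = 303, valid modulo lcm(17, 19) = 323: x ≡ 303 (mod 323).
  Combine with x ≡ 9 (mod 13); new modulus lcm = 4199.
    Write x = 303 + 323·t and substitute into x ≡ 9 (mod 13): 323·t ≡ 9 − 303 = -294 (mod 13).
    Reduce coefficients mod 13: 11·t ≡ 5 (mod 13).
    The inverse of 11 mod 13 is 6 (since 11·6 = 66 = 5·13 + 1), so t ≡ 6·5 = 30 ≡ 4 (mod 13).
    Then x = 303 + 323·4 = 1595, valid modulo lcm(323, 13) = 4199: x ≡ 1595 (mod 4199).
  Combine with x ≡ 6 (mod 7); new modulus lcm = 29393.
    Write x = 1595 + 4199·t and substitute into x ≡ 6 (mod 7): 4199·t ≡ 6 − 1595 = -1589 (mod 7).
    Reduce coefficients mod 7: 6·t ≡ 0 (mod 7).
    The inverse of 6 mod 7 is 6 (since 6·6 = 36 = 5·7 + 1), so t ≡ 6·0 = 0 ≡ 0 (mod 7).
    Then x = 1595 + 4199·0 = 1595, valid modulo lcm(4199, 7) = 29393: x ≡ 1595 (mod 29393).
Verify against each original: 1595 mod 17 = 14, 1595 mod 19 = 18, 1595 mod 13 = 9, 1595 mod 7 = 6.

x ≡ 1595 (mod 29393).


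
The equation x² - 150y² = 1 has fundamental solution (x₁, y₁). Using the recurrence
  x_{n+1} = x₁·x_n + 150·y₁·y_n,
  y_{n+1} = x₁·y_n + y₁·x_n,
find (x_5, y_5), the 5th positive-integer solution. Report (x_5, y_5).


Step 1: Find the fundamental solution (x₁, y₁) of x² - 150y² = 1.
  Expand √150 as a continued fraction. a₀ = ⌊√150⌋ = 12; iterate m_{k+1} = d_k·a_k − m_k, d_{k+1} = (150 − m_{k+1}²)/d_k, a_{k+1} = ⌊(a₀ + m_{k+1})/d_{k+1}⌋ (starting m₀ = 0, d₀ = 1), with convergents p_k = a_k·p_{k-1} + p_{k-2}, q_k = a_k·q_{k-1} + q_{k-2} (p₋₁ = 1, q₋₁ = 0):
  k = 0: a₀ = 12; p₀/q₀ = 12/1; p₀² − 150·q₀² = 144 − 150 = -6.
  k = 1: m = 12, d = 6, a = ⌊(12 + 12)/6⌋ = 4; p/q = (4·12 + 1)/(4·1 + 0) = 49/4; p² − 150·q² = 2401 − 2400 = 1.
  The first convergent with p² − 150·q² = 1 gives the fundamental solution (x₁, y₁) = (49, 4).
Step 2: Apply the recurrence (x_{n+1}, y_{n+1}) = (x₁x_n + 150y₁y_n, x₁y_n + y₁x_n) repeatedly.
  From (x_1, y_1) = (49, 4): x_2 = 49·49 + 150·4·4 = 4801; y_2 = 49·4 + 4·49 = 392.
  From (x_2, y_2) = (4801, 392): x_3 = 49·4801 + 150·4·392 = 470449; y_3 = 49·392 + 4·4801 = 38412.
  From (x_3, y_3) = (470449, 38412): x_4 = 49·470449 + 150·4·38412 = 46099201; y_4 = 49·38412 + 4·470449 = 3763984.
  From (x_4, y_4) = (46099201, 3763984): x_5 = 49·46099201 + 150·4·3763984 = 4517251249; y_5 = 49·3763984 + 4·46099201 = 368832020.
Step 3: Verify x_5² - 150·y_5² = 20405558846592060001 - 20405558846592060000 = 1 (should be 1). ✓

(x_1, y_1) = (49, 4); (x_5, y_5) = (4517251249, 368832020).


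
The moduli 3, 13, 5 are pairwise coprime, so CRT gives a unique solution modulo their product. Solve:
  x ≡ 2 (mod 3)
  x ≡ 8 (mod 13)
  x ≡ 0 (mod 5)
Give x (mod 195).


Moduli 3, 13, 5 are pairwise coprime; by CRT there is a unique solution modulo M = 3 · 13 · 5 = 195.
Solve pairwise, accumulating the modulus:
  Start with x ≡ 2 (mod 3).
  Combine with x ≡ 8 (mod 13): since gcd(3, 13) = 1, we get a unique residue mod 39.
    Write x = 2 + 3·t and substitute into x ≡ 8 (mod 13): 3·t ≡ 8 − 2 = 6 (mod 13).
    The inverse of 3 mod 13 is 9 (since 3·9 = 27 = 2·13 + 1), so t ≡ 9·6 = 54 ≡ 2 (mod 13).
    Then x = 2 + 3·2 = 8, valid modulo lcm(3, 13) = 39: x ≡ 8 (mod 39).
  Combine with x ≡ 0 (mod 5): since gcd(39, 5) = 1, we get a unique residue mod 195.
    Write x = 8 + 39·t and substitute into x ≡ 0 (mod 5): 39·t ≡ 0 − 8 = -8 (mod 5).
    Reduce coefficients mod 5: 4·t ≡ 2 (mod 5).
    The inverse of 4 mod 5 is 4 (since 4·4 = 16 = 3·5 + 1), so t ≡ 4·2 = 8 ≡ 3 (mod 5).
    Then x = 8 + 39·3 = 125, valid modulo lcm(39, 5) = 195: x ≡ 125 (mod 195).
Verify: 125 mod 3 = 2 ✓, 125 mod 13 = 8 ✓, 125 mod 5 = 0 ✓.

x ≡ 125 (mod 195).


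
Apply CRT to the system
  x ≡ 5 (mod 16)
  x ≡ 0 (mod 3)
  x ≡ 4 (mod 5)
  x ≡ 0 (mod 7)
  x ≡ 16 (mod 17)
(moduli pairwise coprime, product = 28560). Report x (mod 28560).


Product of moduli M = 16 · 3 · 5 · 7 · 17 = 28560.
Merge one congruence at a time:
  Start: x ≡ 5 (mod 16).
  Combine with x ≡ 0 (mod 3); new modulus lcm = 48.
    Write x = 5 + 16·t and substitute into x ≡ 0 (mod 3): 16·t ≡ 0 − 5 = -5 (mod 3).
    Reduce coefficients mod 3: 1·t ≡ 1 (mod 3).
    So t ≡ 1 (mod 3).
    Then x = 5 + 16·1 = 21, valid modulo lcm(16, 3) = 48: x ≡ 21 (mod 48).
  Combine with x ≡ 4 (mod 5); new modulus lcm = 240.
    Write x = 21 + 48·t and substitute into x ≡ 4 (mod 5): 48·t ≡ 4 − 21 = -17 (mod 5).
    Reduce coefficients mod 5: 3·t ≡ 3 (mod 5).
    The inverse of 3 mod 5 is 2 (since 3·2 = 6 = 1·5 + 1), so t ≡ 2·3 = 6 ≡ 1 (mod 5).
    Then x = 21 + 48·1 = 69, valid modulo lcm(48, 5) = 240: x ≡ 69 (mod 240).
  Combine with x ≡ 0 (mod 7); new modulus lcm = 1680.
    Write x = 69 + 240·t and substitute into x ≡ 0 (mod 7): 240·t ≡ 0 − 69 = -69 (mod 7).
    Reduce coefficients mod 7: 2·t ≡ 1 (mod 7).
    The inverse of 2 mod 7 is 4 (since 2·4 = 8 = 1·7 + 1), so t ≡ 4·1 = 4 ≡ 4 (mod 7).
    Then x = 69 + 240·4 = 1029, valid modulo lcm(240, 7) = 1680: x ≡ 1029 (mod 1680).
  Combine with x ≡ 16 (mod 17); new modulus lcm = 28560.
    Write x = 1029 + 1680·t and substitute into x ≡ 16 (mod 17): 1680·t ≡ 16 − 1029 = -1013 (mod 17).
    Reduce coefficients mod 17: 14·t ≡ 7 (mod 17).
    The inverse of 14 mod 17 is 11 (since 14·11 = 154 = 9·17 + 1), so t ≡ 11·7 = 77 ≡ 9 (mod 17).
    Then x = 1029 + 1680·9 = 16149, valid modulo lcm(1680, 17) = 28560: x ≡ 16149 (mod 28560).
Verify against each original: 16149 mod 16 = 5, 16149 mod 3 = 0, 16149 mod 5 = 4, 16149 mod 7 = 0, 16149 mod 17 = 16.

x ≡ 16149 (mod 28560).


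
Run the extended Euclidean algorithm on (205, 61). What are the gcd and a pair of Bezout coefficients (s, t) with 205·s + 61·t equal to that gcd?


Euclidean algorithm on (205, 61) — divide until remainder is 0:
  205 = 3 · 61 + 22
  61 = 2 · 22 + 17
  22 = 1 · 17 + 5
  17 = 3 · 5 + 2
  5 = 2 · 2 + 1
  2 = 2 · 1 + 0
gcd(205, 61) = 1.
Track Bezout coefficients alongside the remainders: start with r₀ = 205 = a·1 + b·0 (s = 1, t = 0) and r₁ = 61 = a·0 + b·1 (s = 0, t = 1); each new remainder r_{k+1} = r_{k-1} − q_k·r_k inherits s_{k+1} = s_{k-1} − q_k·s_k, t_{k+1} = t_{k-1} − q_k·t_k, so r_k = a·s_k + b·t_k at every step:
  q = 3: r = 22, s = 1 − 3·0 = 1, t = 0 − 3·1 = -3  (check: 205·1 + 61·(-3) = 22)
  q = 2: r = 17, s = 0 − 2·1 = -2, t = 1 − 2·(-3) = 7  (check: 205·(-2) + 61·7 = 17)
  q = 1: r = 5, s = 1 − 1·(-2) = 3, t = -3 − 1·7 = -10  (check: 205·3 + 61·(-10) = 5)
  q = 3: r = 2, s = -2 − 3·3 = -11, t = 7 − 3·(-10) = 37  (check: 205·(-11) + 61·37 = 2)
  q = 2: r = 1, s = 3 − 2·(-11) = 25, t = -10 − 2·37 = -84  (check: 205·25 + 61·(-84) = 1)
The row with r = 1 (the gcd) gives the Bezout coefficients s = 25, t = -84.
Result: 205 · (25) + 61 · (-84) = 1.

gcd(205, 61) = 1; s = 25, t = -84 (check: 205·25 + 61·(-84) = 1).


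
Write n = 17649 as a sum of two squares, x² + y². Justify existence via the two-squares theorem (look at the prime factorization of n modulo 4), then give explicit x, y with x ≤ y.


Step 1: Factor n = 17649 = 3^2 · 37 · 53.
Step 2: Check the mod-4 condition on each prime factor: 3 ≡ 3 (mod 4), exponent 2 (must be even); 37 ≡ 1 (mod 4), exponent 1; 53 ≡ 1 (mod 4), exponent 1.
All primes ≡ 3 (mod 4) appear to even exponent (or don't appear), so by the two-squares theorem n IS expressible as a sum of two squares.
Step 3: Build a representation. Group n = k² · m with k = 3 and m = 37 · 53 = 1961 (a product of primes ≡ 1 (mod 4)); a representation of m scales to one of n via (k·x)² + (k·y)² = k²(x² + y²). Each prime p ≡ 1 (mod 4) is itself a sum of two squares; find a² by testing p − a² for a perfect square:
  37: 37 − 1² = 36 = 6² ⇒ 37 = 1² + 6².
  53: 53 − 1² = 52, 53 − 2² = 49 = 7² ⇒ 53 = 2² + 7².
  Combine using the Brahmagupta–Fibonacci identity (a² + b²)(c² + d²) = (ac − bd)² + (ad + bc)² = (ac + bd)² + (ad − bc)²:
  37 · 53 = 1961: from (1² + 6²)(2² + 7²), take (1·2 − 6·7, 1·7 + 6·2) = (2 − 42, 7 + 12) = (-40, 19); dropping signs (only squares matter) gives (40, 19); check 40² + 19² = 1600 + 361 = 1961 ✓.
  Scale by k = 3: (3·40, 3·19) = (120, 57).
Step 4: Order so x ≤ y and verify: 57² + 120² = 3249 + 14400 = 17649 = n. ✓

n = 17649 = 57² + 120² (one valid representation with x ≤ y).


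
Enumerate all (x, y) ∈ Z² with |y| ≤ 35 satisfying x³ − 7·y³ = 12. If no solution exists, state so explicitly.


The equation is x³ - 7y³ = 12. For fixed y, x³ = 7·y³ + 12, so a solution requires the RHS to be a perfect cube.
Strategy: iterate y from -35 to 35, compute RHS = 7·y³ + 12, and check whether it is a (positive or negative) perfect cube.
Check small values of y:
  y = 0: RHS = 12 is not a perfect cube.
  y = 1: RHS = 19 is not a perfect cube.
  y = -1: RHS = 5 is not a perfect cube.
  y = 2: RHS = 68 is not a perfect cube.
  y = -2: RHS = -44 is not a perfect cube.
  y = 3: RHS = 201 is not a perfect cube.
  y = -3: RHS = -177 is not a perfect cube.
Continuing the search up to |y| = 35 finds no solutions either.
No (x, y) in the scanned range satisfies the equation.

No integer solutions with |y| ≤ 35.


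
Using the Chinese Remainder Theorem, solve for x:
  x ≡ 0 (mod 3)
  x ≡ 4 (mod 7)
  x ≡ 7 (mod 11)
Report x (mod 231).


Moduli 3, 7, 11 are pairwise coprime; by CRT there is a unique solution modulo M = 3 · 7 · 11 = 231.
Solve pairwise, accumulating the modulus:
  Start with x ≡ 0 (mod 3).
  Combine with x ≡ 4 (mod 7): since gcd(3, 7) = 1, we get a unique residue mod 21.
    Write x = 0 + 3·t and substitute into x ≡ 4 (mod 7): 3·t ≡ 4 − 0 = 4 (mod 7).
    The inverse of 3 mod 7 is 5 (since 3·5 = 15 = 2·7 + 1), so t ≡ 5·4 = 20 ≡ 6 (mod 7).
    Then x = 0 + 3·6 = 18, valid modulo lcm(3, 7) = 21: x ≡ 18 (mod 21).
  Combine with x ≡ 7 (mod 11): since gcd(21, 11) = 1, we get a unique residue mod 231.
    Write x = 18 + 21·t and substitute into x ≡ 7 (mod 11): 21·t ≡ 7 − 18 = -11 (mod 11).
    Reduce coefficients mod 11: 10·t ≡ 0 (mod 11).
    The inverse of 10 mod 11 is 10 (since 10·10 = 100 = 9·11 + 1), so t ≡ 10·0 = 0 ≡ 0 (mod 11).
    Then x = 18 + 21·0 = 18, valid modulo lcm(21, 11) = 231: x ≡ 18 (mod 231).
Verify: 18 mod 3 = 0 ✓, 18 mod 7 = 4 ✓, 18 mod 11 = 7 ✓.

x ≡ 18 (mod 231).


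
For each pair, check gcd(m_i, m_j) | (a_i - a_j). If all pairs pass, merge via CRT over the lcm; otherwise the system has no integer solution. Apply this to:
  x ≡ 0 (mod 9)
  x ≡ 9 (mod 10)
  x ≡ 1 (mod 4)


Moduli 9, 10, 4 are not pairwise coprime, so CRT works modulo lcm(m_i) when all pairwise compatibility conditions hold.
Pairwise compatibility: gcd(m_i, m_j) must divide a_i - a_j for every pair.
Merge one congruence at a time:
  Start: x ≡ 0 (mod 9).
  Combine with x ≡ 9 (mod 10): gcd(9, 10) = 1; 9 - 0 = 9, which IS divisible by 1, so compatible.
    Write x = 0 + 9·t and substitute into x ≡ 9 (mod 10): 9·t ≡ 9 − 0 = 9 (mod 10).
    The inverse of 9 mod 10 is 9 (since 9·9 = 81 = 8·10 + 1), so t ≡ 9·9 = 81 ≡ 1 (mod 10).
    Then x = 0 + 9·1 = 9, valid modulo lcm(9, 10) = 90: x ≡ 9 (mod 90).
  Combine with x ≡ 1 (mod 4): gcd(90, 4) = 2; 1 - 9 = -8, which IS divisible by 2, so compatible.
    Write x = 9 + 90·t and substitute into x ≡ 1 (mod 4): 90·t ≡ 1 − 9 = -8 (mod 4).
    Divide the congruence (and modulus) by g = 2: 45·t ≡ -4 (mod 2).
    Reduce coefficients mod 2: 1·t ≡ 0 (mod 2).
    So t ≡ 0 (mod 2).
    Then x = 9 + 90·0 = 9, valid modulo lcm(90, 4) = 180: x ≡ 9 (mod 180).
Verify: 9 mod 9 = 0, 9 mod 10 = 9, 9 mod 4 = 1.

x ≡ 9 (mod 180).


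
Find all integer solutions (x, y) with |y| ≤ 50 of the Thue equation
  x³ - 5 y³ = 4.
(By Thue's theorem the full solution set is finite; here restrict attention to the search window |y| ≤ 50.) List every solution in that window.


The equation is x³ - 5y³ = 4. For fixed y, x³ = 5·y³ + 4, so a solution requires the RHS to be a perfect cube.
Strategy: iterate y from -50 to 50, compute RHS = 5·y³ + 4, and check whether it is a (positive or negative) perfect cube.
Check small values of y:
  y = 0: RHS = 4 is not a perfect cube.
  y = 1: RHS = 9 is not a perfect cube.
  y = -1: RHS = -1 = (-1)³ ⇒ x = -1 works.
  y = 2: RHS = 44 is not a perfect cube.
  y = -2: RHS = -36 is not a perfect cube.
  y = 3: RHS = 139 is not a perfect cube.
  y = -3: RHS = -131 is not a perfect cube.
Continuing the search up to |y| = 50 finds no further solutions beyond those listed.
Collected solutions: (-1, -1).

Solutions (with |y| ≤ 50): (-1, -1).


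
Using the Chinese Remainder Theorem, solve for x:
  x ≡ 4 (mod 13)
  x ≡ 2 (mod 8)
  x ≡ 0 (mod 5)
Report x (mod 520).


Moduli 13, 8, 5 are pairwise coprime; by CRT there is a unique solution modulo M = 13 · 8 · 5 = 520.
Solve pairwise, accumulating the modulus:
  Start with x ≡ 4 (mod 13).
  Combine with x ≡ 2 (mod 8): since gcd(13, 8) = 1, we get a unique residue mod 104.
    Write x = 4 + 13·t and substitute into x ≡ 2 (mod 8): 13·t ≡ 2 − 4 = -2 (mod 8).
    Reduce coefficients mod 8: 5·t ≡ 6 (mod 8).
    The inverse of 5 mod 8 is 5 (since 5·5 = 25 = 3·8 + 1), so t ≡ 5·6 = 30 ≡ 6 (mod 8).
    Then x = 4 + 13·6 = 82, valid modulo lcm(13, 8) = 104: x ≡ 82 (mod 104).
  Combine with x ≡ 0 (mod 5): since gcd(104, 5) = 1, we get a unique residue mod 520.
    Write x = 82 + 104·t and substitute into x ≡ 0 (mod 5): 104·t ≡ 0 − 82 = -82 (mod 5).
    Reduce coefficients mod 5: 4·t ≡ 3 (mod 5).
    The inverse of 4 mod 5 is 4 (since 4·4 = 16 = 3·5 + 1), so t ≡ 4·3 = 12 ≡ 2 (mod 5).
    Then x = 82 + 104·2 = 290, valid modulo lcm(104, 5) = 520: x ≡ 290 (mod 520).
Verify: 290 mod 13 = 4 ✓, 290 mod 8 = 2 ✓, 290 mod 5 = 0 ✓.

x ≡ 290 (mod 520).


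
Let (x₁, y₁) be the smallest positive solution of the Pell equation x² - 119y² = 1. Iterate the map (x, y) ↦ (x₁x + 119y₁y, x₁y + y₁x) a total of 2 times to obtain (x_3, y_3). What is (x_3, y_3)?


Step 1: Find the fundamental solution (x₁, y₁) of x² - 119y² = 1.
  Expand √119 as a continued fraction. a₀ = ⌊√119⌋ = 10; iterate m_{k+1} = d_k·a_k − m_k, d_{k+1} = (119 − m_{k+1}²)/d_k, a_{k+1} = ⌊(a₀ + m_{k+1})/d_{k+1}⌋ (starting m₀ = 0, d₀ = 1), with convergents p_k = a_k·p_{k-1} + p_{k-2}, q_k = a_k·q_{k-1} + q_{k-2} (p₋₁ = 1, q₋₁ = 0):
  k = 0: a₀ = 10; p₀/q₀ = 10/1; p₀² − 119·q₀² = 100 − 119 = -19.
  k = 1: m = 10, d = 19, a = ⌊(10 + 10)/19⌋ = 1; p/q = (1·10 + 1)/(1·1 + 0) = 11/1; p² − 119·q² = 121 − 119 = 2.
  k = 2: m = 9, d = 2, a = ⌊(10 + 9)/2⌋ = 9; p/q = (9·11 + 10)/(9·1 + 1) = 109/10; p² − 119·q² = 11881 − 11900 = -19.
  k = 3: m = 9, d = 19, a = ⌊(10 + 9)/19⌋ = 1; p/q = (1·109 + 11)/(1·10 + 1) = 120/11; p² − 119·q² = 14400 − 14399 = 1.
  The first convergent with p² − 119·q² = 1 gives the fundamental solution (x₁, y₁) = (120, 11).
Step 2: Apply the recurrence (x_{n+1}, y_{n+1}) = (x₁x_n + 119y₁y_n, x₁y_n + y₁x_n) repeatedly.
  From (x_1, y_1) = (120, 11): x_2 = 120·120 + 119·11·11 = 28799; y_2 = 120·11 + 11·120 = 2640.
  From (x_2, y_2) = (28799, 2640): x_3 = 120·28799 + 119·11·2640 = 6911640; y_3 = 120·2640 + 11·28799 = 633589.
Step 3: Verify x_3² - 119·y_3² = 47770767489600 - 47770767489599 = 1 (should be 1). ✓

(x_1, y_1) = (120, 11); (x_3, y_3) = (6911640, 633589).


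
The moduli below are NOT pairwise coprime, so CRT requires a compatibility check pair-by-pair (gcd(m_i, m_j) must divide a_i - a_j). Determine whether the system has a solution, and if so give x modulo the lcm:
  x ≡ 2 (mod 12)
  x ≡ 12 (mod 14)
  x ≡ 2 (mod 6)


Moduli 12, 14, 6 are not pairwise coprime, so CRT works modulo lcm(m_i) when all pairwise compatibility conditions hold.
Pairwise compatibility: gcd(m_i, m_j) must divide a_i - a_j for every pair.
Merge one congruence at a time:
  Start: x ≡ 2 (mod 12).
  Combine with x ≡ 12 (mod 14): gcd(12, 14) = 2; 12 - 2 = 10, which IS divisible by 2, so compatible.
    Write x = 2 + 12·t and substitute into x ≡ 12 (mod 14): 12·t ≡ 12 − 2 = 10 (mod 14).
    Divide the congruence (and modulus) by g = 2: 6·t ≡ 5 (mod 7).
    The inverse of 6 mod 7 is 6 (since 6·6 = 36 = 5·7 + 1), so t ≡ 6·5 = 30 ≡ 2 (mod 7).
    Then x = 2 + 12·2 = 26, valid modulo lcm(12, 14) = 84: x ≡ 26 (mod 84).
  Combine with x ≡ 2 (mod 6): gcd(84, 6) = 6; 2 - 26 = -24, which IS divisible by 6, so compatible.
    Write x = 26 + 84·t and substitute into x ≡ 2 (mod 6): 84·t ≡ 2 − 26 = -24 (mod 6).
    Divide the congruence (and modulus) by g = 6: 14·t ≡ -4 (mod 1).
    Modulo 1 every t works; take t = 0.
    Then x = 26 + 84·0 = 26, valid modulo lcm(84, 6) = 84: x ≡ 26 (mod 84).
Verify: 26 mod 12 = 2, 26 mod 14 = 12, 26 mod 6 = 2.

x ≡ 26 (mod 84).


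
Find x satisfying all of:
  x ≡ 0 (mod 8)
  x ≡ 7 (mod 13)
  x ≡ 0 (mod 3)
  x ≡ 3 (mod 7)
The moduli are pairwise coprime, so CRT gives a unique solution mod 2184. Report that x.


Product of moduli M = 8 · 13 · 3 · 7 = 2184.
Merge one congruence at a time:
  Start: x ≡ 0 (mod 8).
  Combine with x ≡ 7 (mod 13); new modulus lcm = 104.
    Write x = 0 + 8·t and substitute into x ≡ 7 (mod 13): 8·t ≡ 7 − 0 = 7 (mod 13).
    The inverse of 8 mod 13 is 5 (since 8·5 = 40 = 3·13 + 1), so t ≡ 5·7 = 35 ≡ 9 (mod 13).
    Then x = 0 + 8·9 = 72, valid modulo lcm(8, 13) = 104: x ≡ 72 (mod 104).
  Combine with x ≡ 0 (mod 3); new modulus lcm = 312.
    Write x = 72 + 104·t and substitute into x ≡ 0 (mod 3): 104·t ≡ 0 − 72 = -72 (mod 3).
    Reduce coefficients mod 3: 2·t ≡ 0 (mod 3).
    The inverse of 2 mod 3 is 2 (since 2·2 = 4 = 1·3 + 1), so t ≡ 2·0 = 0 ≡ 0 (mod 3).
    Then x = 72 + 104·0 = 72, valid modulo lcm(104, 3) = 312: x ≡ 72 (mod 312).
  Combine with x ≡ 3 (mod 7); new modulus lcm = 2184.
    Write x = 72 + 312·t and substitute into x ≡ 3 (mod 7): 312·t ≡ 3 − 72 = -69 (mod 7).
    Reduce coefficients mod 7: 4·t ≡ 1 (mod 7).
    The inverse of 4 mod 7 is 2 (since 4·2 = 8 = 1·7 + 1), so t ≡ 2·1 = 2 ≡ 2 (mod 7).
    Then x = 72 + 312·2 = 696, valid modulo lcm(312, 7) = 2184: x ≡ 696 (mod 2184).
Verify against each original: 696 mod 8 = 0, 696 mod 13 = 7, 696 mod 3 = 0, 696 mod 7 = 3.

x ≡ 696 (mod 2184).


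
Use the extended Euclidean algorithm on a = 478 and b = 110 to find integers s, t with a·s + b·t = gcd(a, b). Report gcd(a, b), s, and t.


Euclidean algorithm on (478, 110) — divide until remainder is 0:
  478 = 4 · 110 + 38
  110 = 2 · 38 + 34
  38 = 1 · 34 + 4
  34 = 8 · 4 + 2
  4 = 2 · 2 + 0
gcd(478, 110) = 2.
Track Bezout coefficients alongside the remainders: start with r₀ = 478 = a·1 + b·0 (s = 1, t = 0) and r₁ = 110 = a·0 + b·1 (s = 0, t = 1); each new remainder r_{k+1} = r_{k-1} − q_k·r_k inherits s_{k+1} = s_{k-1} − q_k·s_k, t_{k+1} = t_{k-1} − q_k·t_k, so r_k = a·s_k + b·t_k at every step:
  q = 4: r = 38, s = 1 − 4·0 = 1, t = 0 − 4·1 = -4  (check: 478·1 + 110·(-4) = 38)
  q = 2: r = 34, s = 0 − 2·1 = -2, t = 1 − 2·(-4) = 9  (check: 478·(-2) + 110·9 = 34)
  q = 1: r = 4, s = 1 − 1·(-2) = 3, t = -4 − 1·9 = -13  (check: 478·3 + 110·(-13) = 4)
  q = 8: r = 2, s = -2 − 8·3 = -26, t = 9 − 8·(-13) = 113  (check: 478·(-26) + 110·113 = 2)
The row with r = 2 (the gcd) gives the Bezout coefficients s = -26, t = 113.
Result: 478 · (-26) + 110 · (113) = 2.

gcd(478, 110) = 2; s = -26, t = 113 (check: 478·(-26) + 110·113 = 2).


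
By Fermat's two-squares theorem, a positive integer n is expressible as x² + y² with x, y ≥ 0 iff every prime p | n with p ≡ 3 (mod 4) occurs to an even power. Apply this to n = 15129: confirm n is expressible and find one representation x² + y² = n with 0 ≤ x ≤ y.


Step 1: Factor n = 15129 = 3^2 · 41^2.
Step 2: Check the mod-4 condition on each prime factor: 3 ≡ 3 (mod 4), exponent 2 (must be even); 41 ≡ 1 (mod 4), exponent 2.
All primes ≡ 3 (mod 4) appear to even exponent (or don't appear), so by the two-squares theorem n IS expressible as a sum of two squares.
Step 3: Build a representation. Group n = k² · m with k = 3 and m = 41 · 41 = 1681 (a product of primes ≡ 1 (mod 4)); a representation of m scales to one of n via (k·x)² + (k·y)² = k²(x² + y²). Each prime p ≡ 1 (mod 4) is itself a sum of two squares; find a² by testing p − a² for a perfect square:
  41: 41 − 1² = 40, 41 − 2² = 37, 41 − 3² = 32, 41 − 4² = 25 = 5² ⇒ 41 = 4² + 5².
  Combine using the Brahmagupta–Fibonacci identity (a² + b²)(c² + d²) = (ac − bd)² + (ad + bc)² = (ac + bd)² + (ad − bc)²:
  41 · 41 = 1681: from (4² + 5²)(4² + 5²), take (4·4 − 5·5, 4·5 + 5·4) = (16 − 25, 20 + 20) = (-9, 40); dropping signs (only squares matter) gives (9, 40); check 9² + 40² = 81 + 1600 = 1681 ✓.
  Scale by k = 3: (3·9, 3·40) = (27, 120).
Step 4: Order so x ≤ y and verify: 27² + 120² = 729 + 14400 = 15129 = n. ✓

n = 15129 = 27² + 120² (one valid representation with x ≤ y).


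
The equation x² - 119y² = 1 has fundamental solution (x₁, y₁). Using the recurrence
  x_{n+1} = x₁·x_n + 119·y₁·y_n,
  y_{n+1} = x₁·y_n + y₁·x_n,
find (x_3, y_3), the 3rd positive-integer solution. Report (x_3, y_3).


Step 1: Find the fundamental solution (x₁, y₁) of x² - 119y² = 1.
  Expand √119 as a continued fraction. a₀ = ⌊√119⌋ = 10; iterate m_{k+1} = d_k·a_k − m_k, d_{k+1} = (119 − m_{k+1}²)/d_k, a_{k+1} = ⌊(a₀ + m_{k+1})/d_{k+1}⌋ (starting m₀ = 0, d₀ = 1), with convergents p_k = a_k·p_{k-1} + p_{k-2}, q_k = a_k·q_{k-1} + q_{k-2} (p₋₁ = 1, q₋₁ = 0):
  k = 0: a₀ = 10; p₀/q₀ = 10/1; p₀² − 119·q₀² = 100 − 119 = -19.
  k = 1: m = 10, d = 19, a = ⌊(10 + 10)/19⌋ = 1; p/q = (1·10 + 1)/(1·1 + 0) = 11/1; p² − 119·q² = 121 − 119 = 2.
  k = 2: m = 9, d = 2, a = ⌊(10 + 9)/2⌋ = 9; p/q = (9·11 + 10)/(9·1 + 1) = 109/10; p² − 119·q² = 11881 − 11900 = -19.
  k = 3: m = 9, d = 19, a = ⌊(10 + 9)/19⌋ = 1; p/q = (1·109 + 11)/(1·10 + 1) = 120/11; p² − 119·q² = 14400 − 14399 = 1.
  The first convergent with p² − 119·q² = 1 gives the fundamental solution (x₁, y₁) = (120, 11).
Step 2: Apply the recurrence (x_{n+1}, y_{n+1}) = (x₁x_n + 119y₁y_n, x₁y_n + y₁x_n) repeatedly.
  From (x_1, y_1) = (120, 11): x_2 = 120·120 + 119·11·11 = 28799; y_2 = 120·11 + 11·120 = 2640.
  From (x_2, y_2) = (28799, 2640): x_3 = 120·28799 + 119·11·2640 = 6911640; y_3 = 120·2640 + 11·28799 = 633589.
Step 3: Verify x_3² - 119·y_3² = 47770767489600 - 47770767489599 = 1 (should be 1). ✓

(x_1, y_1) = (120, 11); (x_3, y_3) = (6911640, 633589).


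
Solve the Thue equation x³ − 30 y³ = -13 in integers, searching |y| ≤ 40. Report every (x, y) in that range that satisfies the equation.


The equation is x³ - 30y³ = -13. For fixed y, x³ = 30·y³ − 13, so a solution requires the RHS to be a perfect cube.
Strategy: iterate y from -40 to 40, compute RHS = 30·y³ − 13, and check whether it is a (positive or negative) perfect cube.
Check small values of y:
  y = 0: RHS = -13 is not a perfect cube.
  y = 1: RHS = 17 is not a perfect cube.
  y = -1: RHS = -43 is not a perfect cube.
  y = 2: RHS = 227 is not a perfect cube.
  y = -2: RHS = -253 is not a perfect cube.
  y = 3: RHS = 797 is not a perfect cube.
  y = -3: RHS = -823 is not a perfect cube.
Continuing the search up to |y| = 40 finds no solutions either.
No (x, y) in the scanned range satisfies the equation.

No integer solutions with |y| ≤ 40.


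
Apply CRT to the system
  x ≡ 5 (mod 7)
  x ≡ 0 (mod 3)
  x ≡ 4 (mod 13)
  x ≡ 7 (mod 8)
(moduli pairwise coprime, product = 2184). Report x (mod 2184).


Product of moduli M = 7 · 3 · 13 · 8 = 2184.
Merge one congruence at a time:
  Start: x ≡ 5 (mod 7).
  Combine with x ≡ 0 (mod 3); new modulus lcm = 21.
    Write x = 5 + 7·t and substitute into x ≡ 0 (mod 3): 7·t ≡ 0 − 5 = -5 (mod 3).
    Reduce coefficients mod 3: 1·t ≡ 1 (mod 3).
    So t ≡ 1 (mod 3).
    Then x = 5 + 7·1 = 12, valid modulo lcm(7, 3) = 21: x ≡ 12 (mod 21).
  Combine with x ≡ 4 (mod 13); new modulus lcm = 273.
    Write x = 12 + 21·t and substitute into x ≡ 4 (mod 13): 21·t ≡ 4 − 12 = -8 (mod 13).
    Reduce coefficients mod 13: 8·t ≡ 5 (mod 13).
    The inverse of 8 mod 13 is 5 (since 8·5 = 40 = 3·13 + 1), so t ≡ 5·5 = 25 ≡ 12 (mod 13).
    Then x = 12 + 21·12 = 264, valid modulo lcm(21, 13) = 273: x ≡ 264 (mod 273).
  Combine with x ≡ 7 (mod 8); new modulus lcm = 2184.
    Write x = 264 + 273·t and substitute into x ≡ 7 (mod 8): 273·t ≡ 7 − 264 = -257 (mod 8).
    Reduce coefficients mod 8: 1·t ≡ 7 (mod 8).
    So t ≡ 7 (mod 8).
    Then x = 264 + 273·7 = 2175, valid modulo lcm(273, 8) = 2184: x ≡ 2175 (mod 2184).
Verify against each original: 2175 mod 7 = 5, 2175 mod 3 = 0, 2175 mod 13 = 4, 2175 mod 8 = 7.

x ≡ 2175 (mod 2184).


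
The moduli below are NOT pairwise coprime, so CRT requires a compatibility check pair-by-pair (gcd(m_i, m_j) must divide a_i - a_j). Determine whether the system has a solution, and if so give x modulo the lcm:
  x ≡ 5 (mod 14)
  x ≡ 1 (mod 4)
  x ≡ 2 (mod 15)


Moduli 14, 4, 15 are not pairwise coprime, so CRT works modulo lcm(m_i) when all pairwise compatibility conditions hold.
Pairwise compatibility: gcd(m_i, m_j) must divide a_i - a_j for every pair.
Merge one congruence at a time:
  Start: x ≡ 5 (mod 14).
  Combine with x ≡ 1 (mod 4): gcd(14, 4) = 2; 1 - 5 = -4, which IS divisible by 2, so compatible.
    Write x = 5 + 14·t and substitute into x ≡ 1 (mod 4): 14·t ≡ 1 − 5 = -4 (mod 4).
    Divide the congruence (and modulus) by g = 2: 7·t ≡ -2 (mod 2).
    Reduce coefficients mod 2: 1·t ≡ 0 (mod 2).
    So t ≡ 0 (mod 2).
    Then x = 5 + 14·0 = 5, valid modulo lcm(14, 4) = 28: x ≡ 5 (mod 28).
  Combine with x ≡ 2 (mod 15): gcd(28, 15) = 1; 2 - 5 = -3, which IS divisible by 1, so compatible.
    Write x = 5 + 28·t and substitute into x ≡ 2 (mod 15): 28·t ≡ 2 − 5 = -3 (mod 15).
    Reduce coefficients mod 15: 13·t ≡ 12 (mod 15).
    The inverse of 13 mod 15 is 7 (since 13·7 = 91 = 6·15 + 1), so t ≡ 7·12 = 84 ≡ 9 (mod 15).
    Then x = 5 + 28·9 = 257, valid modulo lcm(28, 15) = 420: x ≡ 257 (mod 420).
Verify: 257 mod 14 = 5, 257 mod 4 = 1, 257 mod 15 = 2.

x ≡ 257 (mod 420).


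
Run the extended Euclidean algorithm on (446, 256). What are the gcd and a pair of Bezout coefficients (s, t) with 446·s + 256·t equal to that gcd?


Euclidean algorithm on (446, 256) — divide until remainder is 0:
  446 = 1 · 256 + 190
  256 = 1 · 190 + 66
  190 = 2 · 66 + 58
  66 = 1 · 58 + 8
  58 = 7 · 8 + 2
  8 = 4 · 2 + 0
gcd(446, 256) = 2.
Track Bezout coefficients alongside the remainders: start with r₀ = 446 = a·1 + b·0 (s = 1, t = 0) and r₁ = 256 = a·0 + b·1 (s = 0, t = 1); each new remainder r_{k+1} = r_{k-1} − q_k·r_k inherits s_{k+1} = s_{k-1} − q_k·s_k, t_{k+1} = t_{k-1} − q_k·t_k, so r_k = a·s_k + b·t_k at every step:
  q = 1: r = 190, s = 1 − 1·0 = 1, t = 0 − 1·1 = -1  (check: 446·1 + 256·(-1) = 190)
  q = 1: r = 66, s = 0 − 1·1 = -1, t = 1 − 1·(-1) = 2  (check: 446·(-1) + 256·2 = 66)
  q = 2: r = 58, s = 1 − 2·(-1) = 3, t = -1 − 2·2 = -5  (check: 446·3 + 256·(-5) = 58)
  q = 1: r = 8, s = -1 − 1·3 = -4, t = 2 − 1·(-5) = 7  (check: 446·(-4) + 256·7 = 8)
  q = 7: r = 2, s = 3 − 7·(-4) = 31, t = -5 − 7·7 = -54  (check: 446·31 + 256·(-54) = 2)
The row with r = 2 (the gcd) gives the Bezout coefficients s = 31, t = -54.
Result: 446 · (31) + 256 · (-54) = 2.

gcd(446, 256) = 2; s = 31, t = -54 (check: 446·31 + 256·(-54) = 2).


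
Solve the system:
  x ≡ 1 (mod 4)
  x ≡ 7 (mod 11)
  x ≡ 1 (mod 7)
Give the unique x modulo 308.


Moduli 4, 11, 7 are pairwise coprime; by CRT there is a unique solution modulo M = 4 · 11 · 7 = 308.
Solve pairwise, accumulating the modulus:
  Start with x ≡ 1 (mod 4).
  Combine with x ≡ 7 (mod 11): since gcd(4, 11) = 1, we get a unique residue mod 44.
    Write x = 1 + 4·t and substitute into x ≡ 7 (mod 11): 4·t ≡ 7 − 1 = 6 (mod 11).
    The inverse of 4 mod 11 is 3 (since 4·3 = 12 = 1·11 + 1), so t ≡ 3·6 = 18 ≡ 7 (mod 11).
    Then x = 1 + 4·7 = 29, valid modulo lcm(4, 11) = 44: x ≡ 29 (mod 44).
  Combine with x ≡ 1 (mod 7): since gcd(44, 7) = 1, we get a unique residue mod 308.
    Write x = 29 + 44·t and substitute into x ≡ 1 (mod 7): 44·t ≡ 1 − 29 = -28 (mod 7).
    Reduce coefficients mod 7: 2·t ≡ 0 (mod 7).
    The inverse of 2 mod 7 is 4 (since 2·4 = 8 = 1·7 + 1), so t ≡ 4·0 = 0 ≡ 0 (mod 7).
    Then x = 29 + 44·0 = 29, valid modulo lcm(44, 7) = 308: x ≡ 29 (mod 308).
Verify: 29 mod 4 = 1 ✓, 29 mod 11 = 7 ✓, 29 mod 7 = 1 ✓.

x ≡ 29 (mod 308).


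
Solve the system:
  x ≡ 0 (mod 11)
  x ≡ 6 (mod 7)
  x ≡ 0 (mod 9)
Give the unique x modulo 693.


Moduli 11, 7, 9 are pairwise coprime; by CRT there is a unique solution modulo M = 11 · 7 · 9 = 693.
Solve pairwise, accumulating the modulus:
  Start with x ≡ 0 (mod 11).
  Combine with x ≡ 6 (mod 7): since gcd(11, 7) = 1, we get a unique residue mod 77.
    Write x = 0 + 11·t and substitute into x ≡ 6 (mod 7): 11·t ≡ 6 − 0 = 6 (mod 7).
    Reduce coefficients mod 7: 4·t ≡ 6 (mod 7).
    The inverse of 4 mod 7 is 2 (since 4·2 = 8 = 1·7 + 1), so t ≡ 2·6 = 12 ≡ 5 (mod 7).
    Then x = 0 + 11·5 = 55, valid modulo lcm(11, 7) = 77: x ≡ 55 (mod 77).
  Combine with x ≡ 0 (mod 9): since gcd(77, 9) = 1, we get a unique residue mod 693.
    Write x = 55 + 77·t and substitute into x ≡ 0 (mod 9): 77·t ≡ 0 − 55 = -55 (mod 9).
    Reduce coefficients mod 9: 5·t ≡ 8 (mod 9).
    The inverse of 5 mod 9 is 2 (since 5·2 = 10 = 1·9 + 1), so t ≡ 2·8 = 16 ≡ 7 (mod 9).
    Then x = 55 + 77·7 = 594, valid modulo lcm(77, 9) = 693: x ≡ 594 (mod 693).
Verify: 594 mod 11 = 0 ✓, 594 mod 7 = 6 ✓, 594 mod 9 = 0 ✓.

x ≡ 594 (mod 693).


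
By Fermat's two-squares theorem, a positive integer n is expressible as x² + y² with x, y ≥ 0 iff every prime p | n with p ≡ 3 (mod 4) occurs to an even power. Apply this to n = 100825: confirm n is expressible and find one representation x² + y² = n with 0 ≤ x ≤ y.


Step 1: Factor n = 100825 = 5^2 · 37 · 109.
Step 2: Check the mod-4 condition on each prime factor: 5 ≡ 1 (mod 4), exponent 2; 37 ≡ 1 (mod 4), exponent 1; 109 ≡ 1 (mod 4), exponent 1.
All primes ≡ 3 (mod 4) appear to even exponent (or don't appear), so by the two-squares theorem n IS expressible as a sum of two squares.
Step 3: Build a representation. Group n = k² · m with k = 5 and m = 37 · 109 = 4033 (a product of primes ≡ 1 (mod 4)); a representation of m scales to one of n via (k·x)² + (k·y)² = k²(x² + y²). Each prime p ≡ 1 (mod 4) is itself a sum of two squares; find a² by testing p − a² for a perfect square:
  37: 37 − 1² = 36 = 6² ⇒ 37 = 1² + 6².
  109: 109 − 1² = 108, 109 − 2² = 105, 109 − 3² = 100 = 10² ⇒ 109 = 3² + 10².
  Combine using the Brahmagupta–Fibonacci identity (a² + b²)(c² + d²) = (ac − bd)² + (ad + bc)² = (ac + bd)² + (ad − bc)²:
  37 · 109 = 4033: from (1² + 6²)(3² + 10²), take (1·3 − 6·10, 1·10 + 6·3) = (3 − 60, 10 + 18) = (-57, 28); dropping signs (only squares matter) gives (57, 28); check 57² + 28² = 3249 + 784 = 4033 ✓.
  Scale by k = 5: (5·57, 5·28) = (285, 140).
Step 4: Order so x ≤ y and verify: 140² + 285² = 19600 + 81225 = 100825 = n. ✓

n = 100825 = 140² + 285² (one valid representation with x ≤ y).


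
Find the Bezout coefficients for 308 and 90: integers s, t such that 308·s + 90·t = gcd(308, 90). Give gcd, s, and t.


Euclidean algorithm on (308, 90) — divide until remainder is 0:
  308 = 3 · 90 + 38
  90 = 2 · 38 + 14
  38 = 2 · 14 + 10
  14 = 1 · 10 + 4
  10 = 2 · 4 + 2
  4 = 2 · 2 + 0
gcd(308, 90) = 2.
Track Bezout coefficients alongside the remainders: start with r₀ = 308 = a·1 + b·0 (s = 1, t = 0) and r₁ = 90 = a·0 + b·1 (s = 0, t = 1); each new remainder r_{k+1} = r_{k-1} − q_k·r_k inherits s_{k+1} = s_{k-1} − q_k·s_k, t_{k+1} = t_{k-1} − q_k·t_k, so r_k = a·s_k + b·t_k at every step:
  q = 3: r = 38, s = 1 − 3·0 = 1, t = 0 − 3·1 = -3  (check: 308·1 + 90·(-3) = 38)
  q = 2: r = 14, s = 0 − 2·1 = -2, t = 1 − 2·(-3) = 7  (check: 308·(-2) + 90·7 = 14)
  q = 2: r = 10, s = 1 − 2·(-2) = 5, t = -3 − 2·7 = -17  (check: 308·5 + 90·(-17) = 10)
  q = 1: r = 4, s = -2 − 1·5 = -7, t = 7 − 1·(-17) = 24  (check: 308·(-7) + 90·24 = 4)
  q = 2: r = 2, s = 5 − 2·(-7) = 19, t = -17 − 2·24 = -65  (check: 308·19 + 90·(-65) = 2)
The row with r = 2 (the gcd) gives the Bezout coefficients s = 19, t = -65.
Result: 308 · (19) + 90 · (-65) = 2.

gcd(308, 90) = 2; s = 19, t = -65 (check: 308·19 + 90·(-65) = 2).


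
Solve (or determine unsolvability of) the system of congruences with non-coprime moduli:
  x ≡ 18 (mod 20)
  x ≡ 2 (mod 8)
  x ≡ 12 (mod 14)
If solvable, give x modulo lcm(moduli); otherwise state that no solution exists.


Moduli 20, 8, 14 are not pairwise coprime, so CRT works modulo lcm(m_i) when all pairwise compatibility conditions hold.
Pairwise compatibility: gcd(m_i, m_j) must divide a_i - a_j for every pair.
Merge one congruence at a time:
  Start: x ≡ 18 (mod 20).
  Combine with x ≡ 2 (mod 8): gcd(20, 8) = 4; 2 - 18 = -16, which IS divisible by 4, so compatible.
    Write x = 18 + 20·t and substitute into x ≡ 2 (mod 8): 20·t ≡ 2 − 18 = -16 (mod 8).
    Divide the congruence (and modulus) by g = 4: 5·t ≡ -4 (mod 2).
    Reduce coefficients mod 2: 1·t ≡ 0 (mod 2).
    So t ≡ 0 (mod 2).
    Then x = 18 + 20·0 = 18, valid modulo lcm(20, 8) = 40: x ≡ 18 (mod 40).
  Combine with x ≡ 12 (mod 14): gcd(40, 14) = 2; 12 - 18 = -6, which IS divisible by 2, so compatible.
    Write x = 18 + 40·t and substitute into x ≡ 12 (mod 14): 40·t ≡ 12 − 18 = -6 (mod 14).
    Divide the congruence (and modulus) by g = 2: 20·t ≡ -3 (mod 7).
    Reduce coefficients mod 7: 6·t ≡ 4 (mod 7).
    The inverse of 6 mod 7 is 6 (since 6·6 = 36 = 5·7 + 1), so t ≡ 6·4 = 24 ≡ 3 (mod 7).
    Then x = 18 + 40·3 = 138, valid modulo lcm(40, 14) = 280: x ≡ 138 (mod 280).
Verify: 138 mod 20 = 18, 138 mod 8 = 2, 138 mod 14 = 12.

x ≡ 138 (mod 280).


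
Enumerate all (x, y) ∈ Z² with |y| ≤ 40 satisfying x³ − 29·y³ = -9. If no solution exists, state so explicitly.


The equation is x³ - 29y³ = -9. For fixed y, x³ = 29·y³ − 9, so a solution requires the RHS to be a perfect cube.
Strategy: iterate y from -40 to 40, compute RHS = 29·y³ − 9, and check whether it is a (positive or negative) perfect cube.
Check small values of y:
  y = 0: RHS = -9 is not a perfect cube.
  y = 1: RHS = 20 is not a perfect cube.
  y = -1: RHS = -38 is not a perfect cube.
  y = 2: RHS = 223 is not a perfect cube.
  y = -2: RHS = -241 is not a perfect cube.
  y = 3: RHS = 774 is not a perfect cube.
  y = -3: RHS = -792 is not a perfect cube.
Continuing the search up to |y| = 40 finds no solutions either.
No (x, y) in the scanned range satisfies the equation.

No integer solutions with |y| ≤ 40.


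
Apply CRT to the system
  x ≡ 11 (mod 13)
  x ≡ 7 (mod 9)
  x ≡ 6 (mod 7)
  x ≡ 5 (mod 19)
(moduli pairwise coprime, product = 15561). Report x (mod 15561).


Product of moduli M = 13 · 9 · 7 · 19 = 15561.
Merge one congruence at a time:
  Start: x ≡ 11 (mod 13).
  Combine with x ≡ 7 (mod 9); new modulus lcm = 117.
    Write x = 11 + 13·t and substitute into x ≡ 7 (mod 9): 13·t ≡ 7 − 11 = -4 (mod 9).
    Reduce coefficients mod 9: 4·t ≡ 5 (mod 9).
    The inverse of 4 mod 9 is 7 (since 4·7 = 28 = 3·9 + 1), so t ≡ 7·5 = 35 ≡ 8 (mod 9).
    Then x = 11 + 13·8 = 115, valid modulo lcm(13, 9) = 117: x ≡ 115 (mod 117).
  Combine with x ≡ 6 (mod 7); new modulus lcm = 819.
    Write x = 115 + 117·t and substitute into x ≡ 6 (mod 7): 117·t ≡ 6 − 115 = -109 (mod 7).
    Reduce coefficients mod 7: 5·t ≡ 3 (mod 7).
    The inverse of 5 mod 7 is 3 (since 5·3 = 15 = 2·7 + 1), so t ≡ 3·3 = 9 ≡ 2 (mod 7).
    Then x = 115 + 117·2 = 349, valid modulo lcm(117, 7) = 819: x ≡ 349 (mod 819).
  Combine with x ≡ 5 (mod 19); new modulus lcm = 15561.
    Write x = 349 + 819·t and substitute into x ≡ 5 (mod 19): 819·t ≡ 5 − 349 = -344 (mod 19).
    Reduce coefficients mod 19: 2·t ≡ 17 (mod 19).
    The inverse of 2 mod 19 is 10 (since 2·10 = 20 = 1·19 + 1), so t ≡ 10·17 = 170 ≡ 18 (mod 19).
    Then x = 349 + 819·18 = 15091, valid modulo lcm(819, 19) = 15561: x ≡ 15091 (mod 15561).
Verify against each original: 15091 mod 13 = 11, 15091 mod 9 = 7, 15091 mod 7 = 6, 15091 mod 19 = 5.

x ≡ 15091 (mod 15561).


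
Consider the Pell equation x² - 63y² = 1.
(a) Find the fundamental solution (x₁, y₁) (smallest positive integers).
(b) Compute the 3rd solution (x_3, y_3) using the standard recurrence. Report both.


Step 1: Find the fundamental solution (x₁, y₁) of x² - 63y² = 1.
  Expand √63 as a continued fraction. a₀ = ⌊√63⌋ = 7; iterate m_{k+1} = d_k·a_k − m_k, d_{k+1} = (63 − m_{k+1}²)/d_k, a_{k+1} = ⌊(a₀ + m_{k+1})/d_{k+1}⌋ (starting m₀ = 0, d₀ = 1), with convergents p_k = a_k·p_{k-1} + p_{k-2}, q_k = a_k·q_{k-1} + q_{k-2} (p₋₁ = 1, q₋₁ = 0):
  k = 0: a₀ = 7; p₀/q₀ = 7/1; p₀² − 63·q₀² = 49 − 63 = -14.
  k = 1: m = 7, d = 14, a = ⌊(7 + 7)/14⌋ = 1; p/q = (1·7 + 1)/(1·1 + 0) = 8/1; p² − 63·q² = 64 − 63 = 1.
  The first convergent with p² − 63·q² = 1 gives the fundamental solution (x₁, y₁) = (8, 1).
Step 2: Apply the recurrence (x_{n+1}, y_{n+1}) = (x₁x_n + 63y₁y_n, x₁y_n + y₁x_n) repeatedly.
  From (x_1, y_1) = (8, 1): x_2 = 8·8 + 63·1·1 = 127; y_2 = 8·1 + 1·8 = 16.
  From (x_2, y_2) = (127, 16): x_3 = 8·127 + 63·1·16 = 2024; y_3 = 8·16 + 1·127 = 255.
Step 3: Verify x_3² - 63·y_3² = 4096576 - 4096575 = 1 (should be 1). ✓

(x_1, y_1) = (8, 1); (x_3, y_3) = (2024, 255).
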